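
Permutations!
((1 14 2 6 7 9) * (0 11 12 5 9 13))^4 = ((0 11 12 5 9 1 14 2 6 7 13))^4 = (0 9 6 11 1 7 12 14 13 5 2)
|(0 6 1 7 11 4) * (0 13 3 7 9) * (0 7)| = 9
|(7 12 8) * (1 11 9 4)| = |(1 11 9 4)(7 12 8)| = 12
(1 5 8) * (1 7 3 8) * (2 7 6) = (1 5)(2 7 3 8 6) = [0, 5, 7, 8, 4, 1, 2, 3, 6]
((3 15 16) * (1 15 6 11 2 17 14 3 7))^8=(2 14 6)(3 11 17)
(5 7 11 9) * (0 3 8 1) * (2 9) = [3, 0, 9, 8, 4, 7, 6, 11, 1, 5, 10, 2] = (0 3 8 1)(2 9 5 7 11)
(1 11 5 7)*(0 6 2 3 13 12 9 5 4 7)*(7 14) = (0 6 2 3 13 12 9 5)(1 11 4 14 7) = [6, 11, 3, 13, 14, 0, 2, 1, 8, 5, 10, 4, 9, 12, 7]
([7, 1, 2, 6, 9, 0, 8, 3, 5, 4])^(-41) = [7, 1, 2, 6, 9, 0, 8, 3, 5, 4]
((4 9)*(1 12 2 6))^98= (1 2)(6 12)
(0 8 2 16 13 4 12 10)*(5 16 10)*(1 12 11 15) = (0 8 2 10)(1 12 5 16 13 4 11 15) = [8, 12, 10, 3, 11, 16, 6, 7, 2, 9, 0, 15, 5, 4, 14, 1, 13]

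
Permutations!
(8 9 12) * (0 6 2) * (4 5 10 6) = (0 4 5 10 6 2)(8 9 12) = [4, 1, 0, 3, 5, 10, 2, 7, 9, 12, 6, 11, 8]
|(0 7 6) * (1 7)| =4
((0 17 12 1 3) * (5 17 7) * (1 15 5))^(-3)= ((0 7 1 3)(5 17 12 15))^(-3)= (0 7 1 3)(5 17 12 15)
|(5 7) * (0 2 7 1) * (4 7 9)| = 7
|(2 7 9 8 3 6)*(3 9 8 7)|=3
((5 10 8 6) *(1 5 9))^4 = (1 6 10)(5 9 8)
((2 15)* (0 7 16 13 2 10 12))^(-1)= (0 12 10 15 2 13 16 7)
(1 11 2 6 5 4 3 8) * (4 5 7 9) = (1 11 2 6 7 9 4 3 8) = [0, 11, 6, 8, 3, 5, 7, 9, 1, 4, 10, 2]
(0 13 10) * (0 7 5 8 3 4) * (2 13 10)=(0 10 7 5 8 3 4)(2 13)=[10, 1, 13, 4, 0, 8, 6, 5, 3, 9, 7, 11, 12, 2]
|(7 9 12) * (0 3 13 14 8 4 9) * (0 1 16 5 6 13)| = |(0 3)(1 16 5 6 13 14 8 4 9 12 7)| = 22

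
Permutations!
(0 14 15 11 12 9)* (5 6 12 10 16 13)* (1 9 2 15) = (0 14 1 9)(2 15 11 10 16 13 5 6 12) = [14, 9, 15, 3, 4, 6, 12, 7, 8, 0, 16, 10, 2, 5, 1, 11, 13]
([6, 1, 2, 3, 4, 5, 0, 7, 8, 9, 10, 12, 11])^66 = (12)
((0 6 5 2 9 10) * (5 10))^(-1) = (0 10 6)(2 5 9)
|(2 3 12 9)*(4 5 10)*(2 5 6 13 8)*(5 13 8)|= 10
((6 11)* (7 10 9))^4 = (11)(7 10 9)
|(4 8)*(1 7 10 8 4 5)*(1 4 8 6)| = 12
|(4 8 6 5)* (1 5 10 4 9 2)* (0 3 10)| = |(0 3 10 4 8 6)(1 5 9 2)| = 12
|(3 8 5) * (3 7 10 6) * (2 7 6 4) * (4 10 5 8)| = 6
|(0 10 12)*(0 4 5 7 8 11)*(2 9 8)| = |(0 10 12 4 5 7 2 9 8 11)| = 10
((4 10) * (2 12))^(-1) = (2 12)(4 10)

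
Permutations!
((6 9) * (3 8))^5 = ((3 8)(6 9))^5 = (3 8)(6 9)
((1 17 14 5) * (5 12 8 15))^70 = (17)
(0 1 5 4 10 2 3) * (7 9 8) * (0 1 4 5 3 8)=(0 4 10 2 8 7 9)(1 3)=[4, 3, 8, 1, 10, 5, 6, 9, 7, 0, 2]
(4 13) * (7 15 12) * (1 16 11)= (1 16 11)(4 13)(7 15 12)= [0, 16, 2, 3, 13, 5, 6, 15, 8, 9, 10, 1, 7, 4, 14, 12, 11]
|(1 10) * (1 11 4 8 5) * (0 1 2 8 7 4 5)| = 14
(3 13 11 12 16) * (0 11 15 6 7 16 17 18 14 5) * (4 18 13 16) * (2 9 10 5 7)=[11, 1, 9, 16, 18, 0, 2, 4, 8, 10, 5, 12, 17, 15, 7, 6, 3, 13, 14]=(0 11 12 17 13 15 6 2 9 10 5)(3 16)(4 18 14 7)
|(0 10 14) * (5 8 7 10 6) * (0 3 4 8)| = |(0 6 5)(3 4 8 7 10 14)| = 6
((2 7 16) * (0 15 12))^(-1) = ((0 15 12)(2 7 16))^(-1) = (0 12 15)(2 16 7)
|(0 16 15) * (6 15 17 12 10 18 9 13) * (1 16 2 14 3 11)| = 15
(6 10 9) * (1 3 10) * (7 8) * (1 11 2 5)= (1 3 10 9 6 11 2 5)(7 8)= [0, 3, 5, 10, 4, 1, 11, 8, 7, 6, 9, 2]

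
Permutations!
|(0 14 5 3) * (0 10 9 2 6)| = 8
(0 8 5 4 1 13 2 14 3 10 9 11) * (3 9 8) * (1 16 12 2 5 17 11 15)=(0 3 10 8 17 11)(1 13 5 4 16 12 2 14 9 15)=[3, 13, 14, 10, 16, 4, 6, 7, 17, 15, 8, 0, 2, 5, 9, 1, 12, 11]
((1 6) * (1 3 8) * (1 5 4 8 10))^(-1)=(1 10 3 6)(4 5 8)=((1 6 3 10)(4 8 5))^(-1)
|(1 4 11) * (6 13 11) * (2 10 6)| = |(1 4 2 10 6 13 11)| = 7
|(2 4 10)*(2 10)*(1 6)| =2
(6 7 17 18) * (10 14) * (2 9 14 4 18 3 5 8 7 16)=(2 9 14 10 4 18 6 16)(3 5 8 7 17)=[0, 1, 9, 5, 18, 8, 16, 17, 7, 14, 4, 11, 12, 13, 10, 15, 2, 3, 6]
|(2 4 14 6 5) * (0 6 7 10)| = 8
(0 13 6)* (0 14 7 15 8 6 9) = [13, 1, 2, 3, 4, 5, 14, 15, 6, 0, 10, 11, 12, 9, 7, 8] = (0 13 9)(6 14 7 15 8)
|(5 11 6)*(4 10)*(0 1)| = |(0 1)(4 10)(5 11 6)| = 6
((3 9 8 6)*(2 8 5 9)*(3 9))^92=(2 6 5)(3 8 9)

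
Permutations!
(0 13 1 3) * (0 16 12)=[13, 3, 2, 16, 4, 5, 6, 7, 8, 9, 10, 11, 0, 1, 14, 15, 12]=(0 13 1 3 16 12)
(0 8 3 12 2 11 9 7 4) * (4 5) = (0 8 3 12 2 11 9 7 5 4) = [8, 1, 11, 12, 0, 4, 6, 5, 3, 7, 10, 9, 2]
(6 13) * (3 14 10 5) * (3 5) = (3 14 10)(6 13) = [0, 1, 2, 14, 4, 5, 13, 7, 8, 9, 3, 11, 12, 6, 10]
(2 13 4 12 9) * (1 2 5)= (1 2 13 4 12 9 5)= [0, 2, 13, 3, 12, 1, 6, 7, 8, 5, 10, 11, 9, 4]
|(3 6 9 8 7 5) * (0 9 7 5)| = 7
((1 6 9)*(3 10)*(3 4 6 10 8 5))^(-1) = (1 9 6 4 10)(3 5 8) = ((1 10 4 6 9)(3 8 5))^(-1)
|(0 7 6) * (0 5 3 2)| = |(0 7 6 5 3 2)| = 6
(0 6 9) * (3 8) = (0 6 9)(3 8) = [6, 1, 2, 8, 4, 5, 9, 7, 3, 0]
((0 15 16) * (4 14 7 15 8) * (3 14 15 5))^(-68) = ((0 8 4 15 16)(3 14 7 5))^(-68) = (0 4 16 8 15)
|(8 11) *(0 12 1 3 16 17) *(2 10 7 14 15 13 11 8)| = 42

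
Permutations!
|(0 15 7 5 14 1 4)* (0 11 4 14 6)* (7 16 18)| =14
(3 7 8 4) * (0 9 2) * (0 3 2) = (0 9)(2 3 7 8 4) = [9, 1, 3, 7, 2, 5, 6, 8, 4, 0]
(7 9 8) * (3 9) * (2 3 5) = (2 3 9 8 7 5) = [0, 1, 3, 9, 4, 2, 6, 5, 7, 8]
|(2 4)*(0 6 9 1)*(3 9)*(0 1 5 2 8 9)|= 15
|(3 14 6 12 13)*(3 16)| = 6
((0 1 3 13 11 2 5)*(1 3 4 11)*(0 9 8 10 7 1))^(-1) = ((0 3 13)(1 4 11 2 5 9 8 10 7))^(-1) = (0 13 3)(1 7 10 8 9 5 2 11 4)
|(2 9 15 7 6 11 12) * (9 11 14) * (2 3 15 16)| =|(2 11 12 3 15 7 6 14 9 16)| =10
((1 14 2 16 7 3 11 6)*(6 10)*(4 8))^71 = (1 6 10 11 3 7 16 2 14)(4 8)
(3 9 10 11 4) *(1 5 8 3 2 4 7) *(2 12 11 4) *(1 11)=[0, 5, 2, 9, 12, 8, 6, 11, 3, 10, 4, 7, 1]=(1 5 8 3 9 10 4 12)(7 11)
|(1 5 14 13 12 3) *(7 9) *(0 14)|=|(0 14 13 12 3 1 5)(7 9)|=14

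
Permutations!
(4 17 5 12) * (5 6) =(4 17 6 5 12) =[0, 1, 2, 3, 17, 12, 5, 7, 8, 9, 10, 11, 4, 13, 14, 15, 16, 6]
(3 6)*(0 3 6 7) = (0 3 7) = [3, 1, 2, 7, 4, 5, 6, 0]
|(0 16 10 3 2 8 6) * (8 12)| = 8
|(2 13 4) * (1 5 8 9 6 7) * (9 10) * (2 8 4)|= 8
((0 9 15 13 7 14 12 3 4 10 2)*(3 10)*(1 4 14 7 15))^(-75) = ((0 9 1 4 3 14 12 10 2)(13 15))^(-75) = (0 12 4)(1 2 14)(3 9 10)(13 15)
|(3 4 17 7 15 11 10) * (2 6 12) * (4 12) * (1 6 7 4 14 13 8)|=70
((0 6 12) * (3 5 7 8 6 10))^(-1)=(0 12 6 8 7 5 3 10)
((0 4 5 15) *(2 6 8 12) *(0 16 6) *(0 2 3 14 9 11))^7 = (0 12 5 14 16 11 8 4 3 15 9 6)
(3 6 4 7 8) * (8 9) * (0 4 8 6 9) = (0 4 7)(3 9 6 8) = [4, 1, 2, 9, 7, 5, 8, 0, 3, 6]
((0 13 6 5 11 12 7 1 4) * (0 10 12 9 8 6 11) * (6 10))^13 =((0 13 11 9 8 10 12 7 1 4 6 5))^13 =(0 13 11 9 8 10 12 7 1 4 6 5)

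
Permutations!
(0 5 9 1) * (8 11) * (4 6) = (0 5 9 1)(4 6)(8 11) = [5, 0, 2, 3, 6, 9, 4, 7, 11, 1, 10, 8]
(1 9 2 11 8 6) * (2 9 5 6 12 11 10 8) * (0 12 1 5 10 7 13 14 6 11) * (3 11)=[12, 10, 7, 11, 4, 3, 5, 13, 1, 9, 8, 2, 0, 14, 6]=(0 12)(1 10 8)(2 7 13 14 6 5 3 11)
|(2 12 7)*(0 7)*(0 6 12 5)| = |(0 7 2 5)(6 12)| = 4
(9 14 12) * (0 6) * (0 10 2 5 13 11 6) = (2 5 13 11 6 10)(9 14 12) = [0, 1, 5, 3, 4, 13, 10, 7, 8, 14, 2, 6, 9, 11, 12]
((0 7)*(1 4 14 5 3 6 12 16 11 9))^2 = (1 14 3 12 11)(4 5 6 16 9)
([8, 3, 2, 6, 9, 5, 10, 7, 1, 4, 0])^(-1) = (0 10 6 3 1 8)(4 9)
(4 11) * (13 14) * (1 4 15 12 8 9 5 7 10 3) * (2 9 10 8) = (1 4 11 15 12 2 9 5 7 8 10 3)(13 14) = [0, 4, 9, 1, 11, 7, 6, 8, 10, 5, 3, 15, 2, 14, 13, 12]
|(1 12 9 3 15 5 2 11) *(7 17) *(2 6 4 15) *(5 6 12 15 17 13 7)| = |(1 15 6 4 17 5 12 9 3 2 11)(7 13)| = 22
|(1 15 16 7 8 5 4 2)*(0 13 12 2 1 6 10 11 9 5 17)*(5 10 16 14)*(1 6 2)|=39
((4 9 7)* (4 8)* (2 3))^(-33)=(2 3)(4 8 7 9)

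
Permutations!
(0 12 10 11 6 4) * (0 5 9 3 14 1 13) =(0 12 10 11 6 4 5 9 3 14 1 13) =[12, 13, 2, 14, 5, 9, 4, 7, 8, 3, 11, 6, 10, 0, 1]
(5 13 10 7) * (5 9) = (5 13 10 7 9) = [0, 1, 2, 3, 4, 13, 6, 9, 8, 5, 7, 11, 12, 10]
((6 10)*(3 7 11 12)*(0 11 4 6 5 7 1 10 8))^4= (0 1 4 11 10 6 12 5 8 3 7)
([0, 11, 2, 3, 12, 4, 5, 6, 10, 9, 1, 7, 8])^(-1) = (1 10 8 12 4 5 6 7 11)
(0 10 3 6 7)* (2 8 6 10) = (0 2 8 6 7)(3 10) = [2, 1, 8, 10, 4, 5, 7, 0, 6, 9, 3]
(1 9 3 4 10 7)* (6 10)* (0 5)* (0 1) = (0 5 1 9 3 4 6 10 7) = [5, 9, 2, 4, 6, 1, 10, 0, 8, 3, 7]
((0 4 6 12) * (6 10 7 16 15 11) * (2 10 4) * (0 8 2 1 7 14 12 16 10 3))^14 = (0 12 1 8 7 2 10 3 14)(6 15)(11 16)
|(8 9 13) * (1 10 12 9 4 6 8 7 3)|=21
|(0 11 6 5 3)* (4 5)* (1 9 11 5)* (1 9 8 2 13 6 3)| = 11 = |(0 5 1 8 2 13 6 4 9 11 3)|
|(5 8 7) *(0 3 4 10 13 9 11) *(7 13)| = |(0 3 4 10 7 5 8 13 9 11)| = 10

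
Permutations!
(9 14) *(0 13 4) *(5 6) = (0 13 4)(5 6)(9 14) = [13, 1, 2, 3, 0, 6, 5, 7, 8, 14, 10, 11, 12, 4, 9]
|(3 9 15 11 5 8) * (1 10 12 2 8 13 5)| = 18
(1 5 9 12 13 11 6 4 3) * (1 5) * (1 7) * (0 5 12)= (0 5 9)(1 7)(3 12 13 11 6 4)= [5, 7, 2, 12, 3, 9, 4, 1, 8, 0, 10, 6, 13, 11]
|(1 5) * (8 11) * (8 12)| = 6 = |(1 5)(8 11 12)|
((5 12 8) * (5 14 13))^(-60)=(14)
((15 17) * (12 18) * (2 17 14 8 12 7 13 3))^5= (2 12)(3 8)(7 15)(13 14)(17 18)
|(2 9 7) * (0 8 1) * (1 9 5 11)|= |(0 8 9 7 2 5 11 1)|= 8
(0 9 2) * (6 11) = (0 9 2)(6 11) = [9, 1, 0, 3, 4, 5, 11, 7, 8, 2, 10, 6]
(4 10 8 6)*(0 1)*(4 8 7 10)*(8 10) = [1, 0, 2, 3, 4, 5, 10, 8, 6, 9, 7] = (0 1)(6 10 7 8)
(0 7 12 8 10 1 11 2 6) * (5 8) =(0 7 12 5 8 10 1 11 2 6) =[7, 11, 6, 3, 4, 8, 0, 12, 10, 9, 1, 2, 5]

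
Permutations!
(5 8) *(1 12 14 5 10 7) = [0, 12, 2, 3, 4, 8, 6, 1, 10, 9, 7, 11, 14, 13, 5] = (1 12 14 5 8 10 7)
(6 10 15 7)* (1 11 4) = (1 11 4)(6 10 15 7) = [0, 11, 2, 3, 1, 5, 10, 6, 8, 9, 15, 4, 12, 13, 14, 7]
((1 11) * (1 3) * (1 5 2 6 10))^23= (1 3 2 10 11 5 6)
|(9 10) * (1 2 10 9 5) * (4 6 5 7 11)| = |(1 2 10 7 11 4 6 5)| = 8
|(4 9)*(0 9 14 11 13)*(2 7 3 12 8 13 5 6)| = 13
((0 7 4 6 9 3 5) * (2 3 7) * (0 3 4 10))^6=((0 2 4 6 9 7 10)(3 5))^6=(0 10 7 9 6 4 2)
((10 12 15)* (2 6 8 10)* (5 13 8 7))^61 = (2 12 8 5 6 15 10 13 7)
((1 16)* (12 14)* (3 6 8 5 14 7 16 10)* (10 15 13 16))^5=((1 15 13 16)(3 6 8 5 14 12 7 10))^5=(1 15 13 16)(3 12 8 10 14 6 7 5)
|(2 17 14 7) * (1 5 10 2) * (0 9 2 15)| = |(0 9 2 17 14 7 1 5 10 15)| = 10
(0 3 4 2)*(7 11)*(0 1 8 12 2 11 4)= (0 3)(1 8 12 2)(4 11 7)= [3, 8, 1, 0, 11, 5, 6, 4, 12, 9, 10, 7, 2]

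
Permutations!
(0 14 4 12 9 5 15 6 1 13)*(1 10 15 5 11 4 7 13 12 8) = [14, 12, 2, 3, 8, 5, 10, 13, 1, 11, 15, 4, 9, 0, 7, 6] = (0 14 7 13)(1 12 9 11 4 8)(6 10 15)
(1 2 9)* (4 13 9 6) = (1 2 6 4 13 9) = [0, 2, 6, 3, 13, 5, 4, 7, 8, 1, 10, 11, 12, 9]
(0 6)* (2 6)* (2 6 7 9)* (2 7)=(0 6)(7 9)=[6, 1, 2, 3, 4, 5, 0, 9, 8, 7]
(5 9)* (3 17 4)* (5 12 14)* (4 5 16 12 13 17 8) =(3 8 4)(5 9 13 17)(12 14 16) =[0, 1, 2, 8, 3, 9, 6, 7, 4, 13, 10, 11, 14, 17, 16, 15, 12, 5]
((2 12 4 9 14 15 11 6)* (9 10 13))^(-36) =((2 12 4 10 13 9 14 15 11 6))^(-36) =(2 13 11 4 14)(6 10 15 12 9)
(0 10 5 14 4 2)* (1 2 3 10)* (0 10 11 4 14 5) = (14)(0 1 2 10)(3 11 4) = [1, 2, 10, 11, 3, 5, 6, 7, 8, 9, 0, 4, 12, 13, 14]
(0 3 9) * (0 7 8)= (0 3 9 7 8)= [3, 1, 2, 9, 4, 5, 6, 8, 0, 7]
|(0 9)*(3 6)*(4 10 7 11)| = |(0 9)(3 6)(4 10 7 11)| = 4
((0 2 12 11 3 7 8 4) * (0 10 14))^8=(0 10 8 3 12)(2 14 4 7 11)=((0 2 12 11 3 7 8 4 10 14))^8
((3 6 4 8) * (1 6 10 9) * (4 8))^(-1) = (1 9 10 3 8 6)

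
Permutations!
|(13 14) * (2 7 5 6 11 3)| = |(2 7 5 6 11 3)(13 14)| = 6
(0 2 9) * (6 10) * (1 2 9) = (0 9)(1 2)(6 10) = [9, 2, 1, 3, 4, 5, 10, 7, 8, 0, 6]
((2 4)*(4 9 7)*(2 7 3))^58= ((2 9 3)(4 7))^58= (2 9 3)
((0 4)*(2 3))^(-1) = (0 4)(2 3)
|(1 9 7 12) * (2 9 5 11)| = 7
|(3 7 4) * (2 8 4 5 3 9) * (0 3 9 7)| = 6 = |(0 3)(2 8 4 7 5 9)|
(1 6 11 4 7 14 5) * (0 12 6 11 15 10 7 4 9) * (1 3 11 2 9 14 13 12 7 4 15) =(0 7 13 12 6 1 2 9)(3 11 14 5)(4 15 10) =[7, 2, 9, 11, 15, 3, 1, 13, 8, 0, 4, 14, 6, 12, 5, 10]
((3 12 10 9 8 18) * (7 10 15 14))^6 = (3 9 14)(7 12 8)(10 15 18) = ((3 12 15 14 7 10 9 8 18))^6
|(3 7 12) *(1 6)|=6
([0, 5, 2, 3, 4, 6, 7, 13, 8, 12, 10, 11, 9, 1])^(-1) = [0, 13, 2, 3, 4, 1, 5, 6, 8, 12, 10, 11, 9, 7]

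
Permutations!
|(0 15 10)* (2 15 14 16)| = |(0 14 16 2 15 10)| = 6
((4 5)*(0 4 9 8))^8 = ((0 4 5 9 8))^8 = (0 9 4 8 5)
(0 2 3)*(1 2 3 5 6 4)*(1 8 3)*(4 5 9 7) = (0 1 2 9 7 4 8 3)(5 6) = [1, 2, 9, 0, 8, 6, 5, 4, 3, 7]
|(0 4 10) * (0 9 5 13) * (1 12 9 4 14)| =14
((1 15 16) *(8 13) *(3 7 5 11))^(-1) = ((1 15 16)(3 7 5 11)(8 13))^(-1) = (1 16 15)(3 11 5 7)(8 13)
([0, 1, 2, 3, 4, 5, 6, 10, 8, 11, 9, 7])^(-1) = [0, 1, 2, 3, 4, 5, 6, 11, 8, 10, 7, 9]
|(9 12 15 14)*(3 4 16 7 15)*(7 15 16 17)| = |(3 4 17 7 16 15 14 9 12)| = 9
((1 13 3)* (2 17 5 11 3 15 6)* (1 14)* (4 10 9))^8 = (1 3 5 2 15)(4 9 10)(6 13 14 11 17)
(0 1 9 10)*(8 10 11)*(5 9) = (0 1 5 9 11 8 10) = [1, 5, 2, 3, 4, 9, 6, 7, 10, 11, 0, 8]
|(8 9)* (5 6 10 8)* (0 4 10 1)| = |(0 4 10 8 9 5 6 1)| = 8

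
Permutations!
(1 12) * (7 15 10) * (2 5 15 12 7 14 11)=(1 7 12)(2 5 15 10 14 11)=[0, 7, 5, 3, 4, 15, 6, 12, 8, 9, 14, 2, 1, 13, 11, 10]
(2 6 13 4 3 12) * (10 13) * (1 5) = [0, 5, 6, 12, 3, 1, 10, 7, 8, 9, 13, 11, 2, 4] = (1 5)(2 6 10 13 4 3 12)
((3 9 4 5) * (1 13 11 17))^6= (1 11)(3 4)(5 9)(13 17)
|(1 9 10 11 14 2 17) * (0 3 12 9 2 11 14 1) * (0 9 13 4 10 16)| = 13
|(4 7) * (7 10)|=3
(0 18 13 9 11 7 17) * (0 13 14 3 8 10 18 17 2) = (0 17 13 9 11 7 2)(3 8 10 18 14) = [17, 1, 0, 8, 4, 5, 6, 2, 10, 11, 18, 7, 12, 9, 3, 15, 16, 13, 14]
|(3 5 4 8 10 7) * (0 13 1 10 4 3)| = |(0 13 1 10 7)(3 5)(4 8)| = 10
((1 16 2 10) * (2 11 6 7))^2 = ((1 16 11 6 7 2 10))^2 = (1 11 7 10 16 6 2)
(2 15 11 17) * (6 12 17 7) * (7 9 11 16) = (2 15 16 7 6 12 17)(9 11) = [0, 1, 15, 3, 4, 5, 12, 6, 8, 11, 10, 9, 17, 13, 14, 16, 7, 2]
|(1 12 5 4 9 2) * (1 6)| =|(1 12 5 4 9 2 6)| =7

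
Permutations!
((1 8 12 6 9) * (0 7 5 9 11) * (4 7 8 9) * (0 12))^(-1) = (0 8)(1 9)(4 5 7)(6 12 11)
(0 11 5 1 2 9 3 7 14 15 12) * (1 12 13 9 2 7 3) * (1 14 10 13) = (0 11 5 12)(1 7 10 13 9 14 15) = [11, 7, 2, 3, 4, 12, 6, 10, 8, 14, 13, 5, 0, 9, 15, 1]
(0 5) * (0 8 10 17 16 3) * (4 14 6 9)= [5, 1, 2, 0, 14, 8, 9, 7, 10, 4, 17, 11, 12, 13, 6, 15, 3, 16]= (0 5 8 10 17 16 3)(4 14 6 9)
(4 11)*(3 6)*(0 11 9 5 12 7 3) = [11, 1, 2, 6, 9, 12, 0, 3, 8, 5, 10, 4, 7] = (0 11 4 9 5 12 7 3 6)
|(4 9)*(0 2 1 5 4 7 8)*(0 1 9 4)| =|(0 2 9 7 8 1 5)| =7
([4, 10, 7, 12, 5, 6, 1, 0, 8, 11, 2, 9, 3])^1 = (0 4 5 6 1 10 2 7)(3 12)(9 11)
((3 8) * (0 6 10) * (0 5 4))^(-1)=((0 6 10 5 4)(3 8))^(-1)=(0 4 5 10 6)(3 8)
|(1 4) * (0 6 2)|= |(0 6 2)(1 4)|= 6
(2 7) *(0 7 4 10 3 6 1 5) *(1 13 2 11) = (0 7 11 1 5)(2 4 10 3 6 13) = [7, 5, 4, 6, 10, 0, 13, 11, 8, 9, 3, 1, 12, 2]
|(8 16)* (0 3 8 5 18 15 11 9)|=9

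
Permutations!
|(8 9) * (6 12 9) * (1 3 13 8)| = |(1 3 13 8 6 12 9)| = 7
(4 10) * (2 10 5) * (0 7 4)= (0 7 4 5 2 10)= [7, 1, 10, 3, 5, 2, 6, 4, 8, 9, 0]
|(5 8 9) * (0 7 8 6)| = 6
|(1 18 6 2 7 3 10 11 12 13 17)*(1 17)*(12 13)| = 9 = |(1 18 6 2 7 3 10 11 13)|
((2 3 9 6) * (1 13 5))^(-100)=(1 5 13)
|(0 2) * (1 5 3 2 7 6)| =|(0 7 6 1 5 3 2)| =7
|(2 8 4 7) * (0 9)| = |(0 9)(2 8 4 7)| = 4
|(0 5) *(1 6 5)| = 4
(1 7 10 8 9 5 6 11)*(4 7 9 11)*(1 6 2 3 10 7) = (1 9 5 2 3 10 8 11 6 4) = [0, 9, 3, 10, 1, 2, 4, 7, 11, 5, 8, 6]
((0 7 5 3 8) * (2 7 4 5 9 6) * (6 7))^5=((0 4 5 3 8)(2 6)(7 9))^5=(2 6)(7 9)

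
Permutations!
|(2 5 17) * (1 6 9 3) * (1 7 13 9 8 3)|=|(1 6 8 3 7 13 9)(2 5 17)|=21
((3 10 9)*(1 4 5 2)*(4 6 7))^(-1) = ((1 6 7 4 5 2)(3 10 9))^(-1) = (1 2 5 4 7 6)(3 9 10)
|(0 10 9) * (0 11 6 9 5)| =3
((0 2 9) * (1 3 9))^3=(0 3 2 9 1)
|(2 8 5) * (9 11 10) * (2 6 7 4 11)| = |(2 8 5 6 7 4 11 10 9)| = 9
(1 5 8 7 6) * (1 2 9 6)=[0, 5, 9, 3, 4, 8, 2, 1, 7, 6]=(1 5 8 7)(2 9 6)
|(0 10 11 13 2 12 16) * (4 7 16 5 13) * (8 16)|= 28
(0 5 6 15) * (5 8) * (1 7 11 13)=(0 8 5 6 15)(1 7 11 13)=[8, 7, 2, 3, 4, 6, 15, 11, 5, 9, 10, 13, 12, 1, 14, 0]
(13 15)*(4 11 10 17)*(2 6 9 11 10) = (2 6 9 11)(4 10 17)(13 15) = [0, 1, 6, 3, 10, 5, 9, 7, 8, 11, 17, 2, 12, 15, 14, 13, 16, 4]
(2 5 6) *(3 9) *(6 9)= (2 5 9 3 6)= [0, 1, 5, 6, 4, 9, 2, 7, 8, 3]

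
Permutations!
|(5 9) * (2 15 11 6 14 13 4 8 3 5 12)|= 12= |(2 15 11 6 14 13 4 8 3 5 9 12)|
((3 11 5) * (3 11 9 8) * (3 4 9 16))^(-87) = (3 16)(5 11)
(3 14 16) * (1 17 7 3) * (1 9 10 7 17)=(17)(3 14 16 9 10 7)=[0, 1, 2, 14, 4, 5, 6, 3, 8, 10, 7, 11, 12, 13, 16, 15, 9, 17]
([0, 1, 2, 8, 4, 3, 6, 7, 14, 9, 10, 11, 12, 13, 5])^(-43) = (3 8 14 5)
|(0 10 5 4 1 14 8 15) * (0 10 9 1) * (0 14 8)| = 9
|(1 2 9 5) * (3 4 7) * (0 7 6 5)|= 9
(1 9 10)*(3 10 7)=(1 9 7 3 10)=[0, 9, 2, 10, 4, 5, 6, 3, 8, 7, 1]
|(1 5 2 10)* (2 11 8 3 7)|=|(1 5 11 8 3 7 2 10)|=8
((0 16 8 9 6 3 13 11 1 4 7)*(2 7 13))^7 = ((0 16 8 9 6 3 2 7)(1 4 13 11))^7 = (0 7 2 3 6 9 8 16)(1 11 13 4)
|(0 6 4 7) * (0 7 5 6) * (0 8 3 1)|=12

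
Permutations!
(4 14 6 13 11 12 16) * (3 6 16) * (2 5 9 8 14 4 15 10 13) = (2 5 9 8 14 16 15 10 13 11 12 3 6) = [0, 1, 5, 6, 4, 9, 2, 7, 14, 8, 13, 12, 3, 11, 16, 10, 15]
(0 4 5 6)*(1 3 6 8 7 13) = (0 4 5 8 7 13 1 3 6) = [4, 3, 2, 6, 5, 8, 0, 13, 7, 9, 10, 11, 12, 1]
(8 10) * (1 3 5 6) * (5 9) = (1 3 9 5 6)(8 10) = [0, 3, 2, 9, 4, 6, 1, 7, 10, 5, 8]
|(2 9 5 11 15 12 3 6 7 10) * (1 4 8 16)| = 20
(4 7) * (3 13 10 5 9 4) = (3 13 10 5 9 4 7) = [0, 1, 2, 13, 7, 9, 6, 3, 8, 4, 5, 11, 12, 10]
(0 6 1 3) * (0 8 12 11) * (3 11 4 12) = [6, 11, 2, 8, 12, 5, 1, 7, 3, 9, 10, 0, 4] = (0 6 1 11)(3 8)(4 12)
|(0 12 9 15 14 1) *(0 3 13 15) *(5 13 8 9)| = 10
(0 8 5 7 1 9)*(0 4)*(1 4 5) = (0 8 1 9 5 7 4) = [8, 9, 2, 3, 0, 7, 6, 4, 1, 5]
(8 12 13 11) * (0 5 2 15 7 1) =[5, 0, 15, 3, 4, 2, 6, 1, 12, 9, 10, 8, 13, 11, 14, 7] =(0 5 2 15 7 1)(8 12 13 11)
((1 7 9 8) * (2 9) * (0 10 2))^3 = (0 9 7 2 1 10 8)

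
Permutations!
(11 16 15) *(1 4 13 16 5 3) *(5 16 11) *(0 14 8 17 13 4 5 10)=(0 14 8 17 13 11 16 15 10)(1 5 3)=[14, 5, 2, 1, 4, 3, 6, 7, 17, 9, 0, 16, 12, 11, 8, 10, 15, 13]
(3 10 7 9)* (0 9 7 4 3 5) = [9, 1, 2, 10, 3, 0, 6, 7, 8, 5, 4] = (0 9 5)(3 10 4)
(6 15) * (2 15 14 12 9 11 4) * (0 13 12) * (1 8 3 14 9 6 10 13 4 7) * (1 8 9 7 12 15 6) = (0 4 2 6 7 8 3 14)(1 9 11 12)(10 13 15) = [4, 9, 6, 14, 2, 5, 7, 8, 3, 11, 13, 12, 1, 15, 0, 10]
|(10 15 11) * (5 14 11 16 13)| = |(5 14 11 10 15 16 13)| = 7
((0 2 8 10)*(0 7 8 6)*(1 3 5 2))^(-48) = ((0 1 3 5 2 6)(7 8 10))^(-48) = (10)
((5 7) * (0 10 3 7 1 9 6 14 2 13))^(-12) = (0 13 2 14 6 9 1 5 7 3 10)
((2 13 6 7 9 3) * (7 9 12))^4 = ((2 13 6 9 3)(7 12))^4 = (2 3 9 6 13)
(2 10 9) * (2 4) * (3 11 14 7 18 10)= (2 3 11 14 7 18 10 9 4)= [0, 1, 3, 11, 2, 5, 6, 18, 8, 4, 9, 14, 12, 13, 7, 15, 16, 17, 10]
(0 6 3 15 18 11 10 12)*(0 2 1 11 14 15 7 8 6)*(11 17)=(1 17 11 10 12 2)(3 7 8 6)(14 15 18)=[0, 17, 1, 7, 4, 5, 3, 8, 6, 9, 12, 10, 2, 13, 15, 18, 16, 11, 14]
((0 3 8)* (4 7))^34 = (0 3 8)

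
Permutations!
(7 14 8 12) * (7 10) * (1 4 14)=(1 4 14 8 12 10 7)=[0, 4, 2, 3, 14, 5, 6, 1, 12, 9, 7, 11, 10, 13, 8]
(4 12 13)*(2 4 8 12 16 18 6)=(2 4 16 18 6)(8 12 13)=[0, 1, 4, 3, 16, 5, 2, 7, 12, 9, 10, 11, 13, 8, 14, 15, 18, 17, 6]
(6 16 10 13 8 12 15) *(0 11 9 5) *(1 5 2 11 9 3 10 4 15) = (0 9 2 11 3 10 13 8 12 1 5)(4 15 6 16) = [9, 5, 11, 10, 15, 0, 16, 7, 12, 2, 13, 3, 1, 8, 14, 6, 4]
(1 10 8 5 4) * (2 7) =(1 10 8 5 4)(2 7) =[0, 10, 7, 3, 1, 4, 6, 2, 5, 9, 8]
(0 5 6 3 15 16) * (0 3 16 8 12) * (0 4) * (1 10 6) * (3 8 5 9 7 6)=(0 9 7 6 16 8 12 4)(1 10 3 15 5)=[9, 10, 2, 15, 0, 1, 16, 6, 12, 7, 3, 11, 4, 13, 14, 5, 8]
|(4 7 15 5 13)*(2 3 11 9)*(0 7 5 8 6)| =|(0 7 15 8 6)(2 3 11 9)(4 5 13)| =60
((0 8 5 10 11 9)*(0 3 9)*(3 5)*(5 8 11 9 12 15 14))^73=(0 11)(3 12 15 14 5 10 9 8)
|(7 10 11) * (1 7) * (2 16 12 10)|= 7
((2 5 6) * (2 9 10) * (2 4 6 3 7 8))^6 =((2 5 3 7 8)(4 6 9 10))^6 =(2 5 3 7 8)(4 9)(6 10)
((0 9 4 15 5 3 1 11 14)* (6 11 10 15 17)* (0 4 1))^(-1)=(0 3 5 15 10 1 9)(4 14 11 6 17)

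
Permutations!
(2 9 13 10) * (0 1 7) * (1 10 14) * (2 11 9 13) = [10, 7, 13, 3, 4, 5, 6, 0, 8, 2, 11, 9, 12, 14, 1] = (0 10 11 9 2 13 14 1 7)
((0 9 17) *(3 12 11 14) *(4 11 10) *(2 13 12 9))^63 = ((0 2 13 12 10 4 11 14 3 9 17))^63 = (0 3 4 13 17 14 10 2 9 11 12)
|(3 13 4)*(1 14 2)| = 3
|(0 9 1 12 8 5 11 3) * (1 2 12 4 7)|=|(0 9 2 12 8 5 11 3)(1 4 7)|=24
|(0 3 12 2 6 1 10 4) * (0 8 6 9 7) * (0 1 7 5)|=|(0 3 12 2 9 5)(1 10 4 8 6 7)|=6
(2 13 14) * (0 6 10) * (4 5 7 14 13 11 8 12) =(0 6 10)(2 11 8 12 4 5 7 14) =[6, 1, 11, 3, 5, 7, 10, 14, 12, 9, 0, 8, 4, 13, 2]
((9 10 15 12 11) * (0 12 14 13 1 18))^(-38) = (0 11 10 14 1)(9 15 13 18 12) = ((0 12 11 9 10 15 14 13 1 18))^(-38)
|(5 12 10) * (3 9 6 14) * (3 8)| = 15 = |(3 9 6 14 8)(5 12 10)|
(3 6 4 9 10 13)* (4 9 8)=(3 6 9 10 13)(4 8)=[0, 1, 2, 6, 8, 5, 9, 7, 4, 10, 13, 11, 12, 3]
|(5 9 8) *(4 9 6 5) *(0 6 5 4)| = |(0 6 4 9 8)| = 5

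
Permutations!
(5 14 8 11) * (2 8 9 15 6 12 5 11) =[0, 1, 8, 3, 4, 14, 12, 7, 2, 15, 10, 11, 5, 13, 9, 6] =(2 8)(5 14 9 15 6 12)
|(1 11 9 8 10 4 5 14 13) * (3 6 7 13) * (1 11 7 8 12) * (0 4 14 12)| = 45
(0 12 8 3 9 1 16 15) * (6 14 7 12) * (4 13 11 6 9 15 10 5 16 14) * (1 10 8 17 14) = (0 9 10 5 16 8 3 15)(4 13 11 6)(7 12 17 14) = [9, 1, 2, 15, 13, 16, 4, 12, 3, 10, 5, 6, 17, 11, 7, 0, 8, 14]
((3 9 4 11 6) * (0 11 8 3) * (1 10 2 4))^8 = ((0 11 6)(1 10 2 4 8 3 9))^8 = (0 6 11)(1 10 2 4 8 3 9)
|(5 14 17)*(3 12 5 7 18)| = |(3 12 5 14 17 7 18)| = 7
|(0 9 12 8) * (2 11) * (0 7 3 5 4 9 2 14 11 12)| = |(0 2 12 8 7 3 5 4 9)(11 14)| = 18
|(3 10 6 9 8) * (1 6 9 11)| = 12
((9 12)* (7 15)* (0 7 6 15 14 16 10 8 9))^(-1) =((0 7 14 16 10 8 9 12)(6 15))^(-1) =(0 12 9 8 10 16 14 7)(6 15)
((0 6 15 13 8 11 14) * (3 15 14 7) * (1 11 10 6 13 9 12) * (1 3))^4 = ((0 13 8 10 6 14)(1 11 7)(3 15 9 12))^4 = (15)(0 6 8)(1 11 7)(10 13 14)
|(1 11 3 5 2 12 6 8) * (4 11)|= 9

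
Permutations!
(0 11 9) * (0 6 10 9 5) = (0 11 5)(6 10 9) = [11, 1, 2, 3, 4, 0, 10, 7, 8, 6, 9, 5]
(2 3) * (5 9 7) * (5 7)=(2 3)(5 9)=[0, 1, 3, 2, 4, 9, 6, 7, 8, 5]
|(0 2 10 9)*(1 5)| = 4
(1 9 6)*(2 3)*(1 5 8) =[0, 9, 3, 2, 4, 8, 5, 7, 1, 6] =(1 9 6 5 8)(2 3)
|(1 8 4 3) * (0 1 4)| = 6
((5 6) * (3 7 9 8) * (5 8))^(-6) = ((3 7 9 5 6 8))^(-6) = (9)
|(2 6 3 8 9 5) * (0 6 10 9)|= 4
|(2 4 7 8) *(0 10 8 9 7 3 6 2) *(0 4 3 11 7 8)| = 30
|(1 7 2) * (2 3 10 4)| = |(1 7 3 10 4 2)| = 6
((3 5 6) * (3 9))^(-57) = ((3 5 6 9))^(-57) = (3 9 6 5)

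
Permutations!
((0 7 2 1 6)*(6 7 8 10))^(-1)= (0 6 10 8)(1 2 7)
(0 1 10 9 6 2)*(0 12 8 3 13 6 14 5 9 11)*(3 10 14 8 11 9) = [1, 14, 12, 13, 4, 3, 2, 7, 10, 8, 9, 0, 11, 6, 5] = (0 1 14 5 3 13 6 2 12 11)(8 10 9)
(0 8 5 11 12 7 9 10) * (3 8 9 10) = (0 9 3 8 5 11 12 7 10) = [9, 1, 2, 8, 4, 11, 6, 10, 5, 3, 0, 12, 7]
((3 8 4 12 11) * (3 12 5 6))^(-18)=((3 8 4 5 6)(11 12))^(-18)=(12)(3 4 6 8 5)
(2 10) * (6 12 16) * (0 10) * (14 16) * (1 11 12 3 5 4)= (0 10 2)(1 11 12 14 16 6 3 5 4)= [10, 11, 0, 5, 1, 4, 3, 7, 8, 9, 2, 12, 14, 13, 16, 15, 6]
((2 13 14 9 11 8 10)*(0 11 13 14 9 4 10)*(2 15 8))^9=(0 11 2 14 4 10 15 8)(9 13)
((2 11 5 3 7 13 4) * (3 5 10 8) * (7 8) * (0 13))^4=(0 11 13 10 4 7 2)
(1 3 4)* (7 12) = (1 3 4)(7 12) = [0, 3, 2, 4, 1, 5, 6, 12, 8, 9, 10, 11, 7]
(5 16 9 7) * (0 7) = (0 7 5 16 9) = [7, 1, 2, 3, 4, 16, 6, 5, 8, 0, 10, 11, 12, 13, 14, 15, 9]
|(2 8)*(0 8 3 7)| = |(0 8 2 3 7)| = 5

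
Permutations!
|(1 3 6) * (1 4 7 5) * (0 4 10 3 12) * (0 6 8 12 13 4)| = |(1 13 4 7 5)(3 8 12 6 10)| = 5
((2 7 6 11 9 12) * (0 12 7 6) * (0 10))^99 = ((0 12 2 6 11 9 7 10))^99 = (0 6 7 12 11 10 2 9)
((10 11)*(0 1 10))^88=((0 1 10 11))^88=(11)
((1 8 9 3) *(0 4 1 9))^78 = (9)(0 1)(4 8)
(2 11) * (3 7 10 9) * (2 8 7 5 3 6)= (2 11 8 7 10 9 6)(3 5)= [0, 1, 11, 5, 4, 3, 2, 10, 7, 6, 9, 8]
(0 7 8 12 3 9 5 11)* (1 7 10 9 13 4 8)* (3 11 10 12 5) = (0 12 11)(1 7)(3 13 4 8 5 10 9) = [12, 7, 2, 13, 8, 10, 6, 1, 5, 3, 9, 0, 11, 4]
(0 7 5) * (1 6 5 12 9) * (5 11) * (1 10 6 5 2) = (0 7 12 9 10 6 11 2 1 5) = [7, 5, 1, 3, 4, 0, 11, 12, 8, 10, 6, 2, 9]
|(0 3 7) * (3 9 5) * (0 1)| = 6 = |(0 9 5 3 7 1)|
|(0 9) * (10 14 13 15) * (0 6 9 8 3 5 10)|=8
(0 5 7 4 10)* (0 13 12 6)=(0 5 7 4 10 13 12 6)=[5, 1, 2, 3, 10, 7, 0, 4, 8, 9, 13, 11, 6, 12]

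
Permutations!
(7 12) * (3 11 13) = (3 11 13)(7 12) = [0, 1, 2, 11, 4, 5, 6, 12, 8, 9, 10, 13, 7, 3]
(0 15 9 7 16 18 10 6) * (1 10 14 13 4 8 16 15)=(0 1 10 6)(4 8 16 18 14 13)(7 15 9)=[1, 10, 2, 3, 8, 5, 0, 15, 16, 7, 6, 11, 12, 4, 13, 9, 18, 17, 14]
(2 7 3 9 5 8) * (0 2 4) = (0 2 7 3 9 5 8 4) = [2, 1, 7, 9, 0, 8, 6, 3, 4, 5]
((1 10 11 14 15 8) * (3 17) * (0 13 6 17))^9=((0 13 6 17 3)(1 10 11 14 15 8))^9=(0 3 17 6 13)(1 14)(8 11)(10 15)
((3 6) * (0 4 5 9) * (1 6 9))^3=(0 1 9 5 3 4 6)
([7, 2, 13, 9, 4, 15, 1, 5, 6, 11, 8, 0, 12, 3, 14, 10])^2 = (0 5 10 6 2 3 11 7 15 8 1 13 9)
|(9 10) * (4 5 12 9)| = |(4 5 12 9 10)| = 5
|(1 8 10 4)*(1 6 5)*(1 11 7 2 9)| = 10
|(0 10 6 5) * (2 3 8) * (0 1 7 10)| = 15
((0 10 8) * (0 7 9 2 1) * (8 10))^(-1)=((10)(0 8 7 9 2 1))^(-1)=(10)(0 1 2 9 7 8)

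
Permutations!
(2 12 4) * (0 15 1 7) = (0 15 1 7)(2 12 4) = [15, 7, 12, 3, 2, 5, 6, 0, 8, 9, 10, 11, 4, 13, 14, 1]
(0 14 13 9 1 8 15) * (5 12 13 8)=(0 14 8 15)(1 5 12 13 9)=[14, 5, 2, 3, 4, 12, 6, 7, 15, 1, 10, 11, 13, 9, 8, 0]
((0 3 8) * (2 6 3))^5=((0 2 6 3 8))^5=(8)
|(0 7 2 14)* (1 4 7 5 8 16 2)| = 6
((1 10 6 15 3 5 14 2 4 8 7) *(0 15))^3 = (0 5 4 1)(2 7 6 3)(8 10 15 14)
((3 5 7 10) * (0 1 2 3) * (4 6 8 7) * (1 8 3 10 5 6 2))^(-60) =((0 8 7 5 4 2 10)(3 6))^(-60) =(0 5 10 7 2 8 4)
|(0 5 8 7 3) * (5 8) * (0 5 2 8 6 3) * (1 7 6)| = 15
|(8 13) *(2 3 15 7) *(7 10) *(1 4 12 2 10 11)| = |(1 4 12 2 3 15 11)(7 10)(8 13)| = 14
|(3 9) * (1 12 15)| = |(1 12 15)(3 9)| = 6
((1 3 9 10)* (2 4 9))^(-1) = ((1 3 2 4 9 10))^(-1) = (1 10 9 4 2 3)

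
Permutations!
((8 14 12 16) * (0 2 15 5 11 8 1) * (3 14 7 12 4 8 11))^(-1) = (0 1 16 12 7 8 4 14 3 5 15 2)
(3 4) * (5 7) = (3 4)(5 7) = [0, 1, 2, 4, 3, 7, 6, 5]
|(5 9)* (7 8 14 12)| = |(5 9)(7 8 14 12)| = 4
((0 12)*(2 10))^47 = ((0 12)(2 10))^47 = (0 12)(2 10)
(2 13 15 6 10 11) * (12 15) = (2 13 12 15 6 10 11) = [0, 1, 13, 3, 4, 5, 10, 7, 8, 9, 11, 2, 15, 12, 14, 6]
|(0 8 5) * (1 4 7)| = 3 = |(0 8 5)(1 4 7)|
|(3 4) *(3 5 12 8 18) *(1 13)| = |(1 13)(3 4 5 12 8 18)| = 6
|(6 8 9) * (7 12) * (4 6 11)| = |(4 6 8 9 11)(7 12)| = 10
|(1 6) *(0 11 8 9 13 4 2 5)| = |(0 11 8 9 13 4 2 5)(1 6)| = 8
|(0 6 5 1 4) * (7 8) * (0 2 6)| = 10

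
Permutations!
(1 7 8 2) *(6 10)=[0, 7, 1, 3, 4, 5, 10, 8, 2, 9, 6]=(1 7 8 2)(6 10)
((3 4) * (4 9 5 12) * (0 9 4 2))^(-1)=(0 2 12 5 9)(3 4)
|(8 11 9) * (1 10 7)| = |(1 10 7)(8 11 9)| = 3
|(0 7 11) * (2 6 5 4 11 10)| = |(0 7 10 2 6 5 4 11)| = 8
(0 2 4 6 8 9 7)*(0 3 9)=(0 2 4 6 8)(3 9 7)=[2, 1, 4, 9, 6, 5, 8, 3, 0, 7]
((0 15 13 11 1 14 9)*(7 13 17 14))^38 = (0 14 15 9 17)(1 13)(7 11)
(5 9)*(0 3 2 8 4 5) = (0 3 2 8 4 5 9) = [3, 1, 8, 2, 5, 9, 6, 7, 4, 0]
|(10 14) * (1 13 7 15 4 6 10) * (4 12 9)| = |(1 13 7 15 12 9 4 6 10 14)| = 10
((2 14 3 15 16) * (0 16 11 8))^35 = (0 14 11 16 3 8 2 15)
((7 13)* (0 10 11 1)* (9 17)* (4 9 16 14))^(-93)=(0 1 11 10)(4 17 14 9 16)(7 13)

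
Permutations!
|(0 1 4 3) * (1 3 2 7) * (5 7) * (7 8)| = 6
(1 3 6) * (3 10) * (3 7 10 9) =(1 9 3 6)(7 10) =[0, 9, 2, 6, 4, 5, 1, 10, 8, 3, 7]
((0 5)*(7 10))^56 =(10) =((0 5)(7 10))^56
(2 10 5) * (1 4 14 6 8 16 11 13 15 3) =(1 4 14 6 8 16 11 13 15 3)(2 10 5) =[0, 4, 10, 1, 14, 2, 8, 7, 16, 9, 5, 13, 12, 15, 6, 3, 11]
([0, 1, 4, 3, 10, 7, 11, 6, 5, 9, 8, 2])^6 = (2 6 5 10)(4 11 7 8)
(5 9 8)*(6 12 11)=[0, 1, 2, 3, 4, 9, 12, 7, 5, 8, 10, 6, 11]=(5 9 8)(6 12 11)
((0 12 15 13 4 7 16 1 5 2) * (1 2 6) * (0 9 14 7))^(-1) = ((0 12 15 13 4)(1 5 6)(2 9 14 7 16))^(-1) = (0 4 13 15 12)(1 6 5)(2 16 7 14 9)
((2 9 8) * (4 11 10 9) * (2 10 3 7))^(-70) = (11)(8 9 10)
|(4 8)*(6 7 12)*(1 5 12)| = |(1 5 12 6 7)(4 8)| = 10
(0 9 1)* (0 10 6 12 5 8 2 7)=[9, 10, 7, 3, 4, 8, 12, 0, 2, 1, 6, 11, 5]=(0 9 1 10 6 12 5 8 2 7)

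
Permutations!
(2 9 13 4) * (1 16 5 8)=[0, 16, 9, 3, 2, 8, 6, 7, 1, 13, 10, 11, 12, 4, 14, 15, 5]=(1 16 5 8)(2 9 13 4)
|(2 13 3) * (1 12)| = 6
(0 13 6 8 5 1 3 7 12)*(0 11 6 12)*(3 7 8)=(0 13 12 11 6 3 8 5 1 7)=[13, 7, 2, 8, 4, 1, 3, 0, 5, 9, 10, 6, 11, 12]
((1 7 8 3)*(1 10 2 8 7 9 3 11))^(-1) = (1 11 8 2 10 3 9)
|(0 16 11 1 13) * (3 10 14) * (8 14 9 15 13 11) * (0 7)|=|(0 16 8 14 3 10 9 15 13 7)(1 11)|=10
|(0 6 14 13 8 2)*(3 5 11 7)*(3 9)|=30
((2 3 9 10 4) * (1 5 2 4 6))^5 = (1 10 3 5 6 9 2)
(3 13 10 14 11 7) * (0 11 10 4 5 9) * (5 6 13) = [11, 1, 2, 5, 6, 9, 13, 3, 8, 0, 14, 7, 12, 4, 10] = (0 11 7 3 5 9)(4 6 13)(10 14)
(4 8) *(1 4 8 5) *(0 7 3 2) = (8)(0 7 3 2)(1 4 5) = [7, 4, 0, 2, 5, 1, 6, 3, 8]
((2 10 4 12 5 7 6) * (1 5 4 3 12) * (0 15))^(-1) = (0 15)(1 4 12 3 10 2 6 7 5)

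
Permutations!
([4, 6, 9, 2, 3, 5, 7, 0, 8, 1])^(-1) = [7, 9, 3, 4, 0, 5, 1, 6, 8, 2]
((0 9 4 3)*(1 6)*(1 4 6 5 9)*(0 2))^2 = (0 5 6 3)(1 9 4 2)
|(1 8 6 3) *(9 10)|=|(1 8 6 3)(9 10)|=4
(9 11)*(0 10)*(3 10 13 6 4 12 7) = [13, 1, 2, 10, 12, 5, 4, 3, 8, 11, 0, 9, 7, 6] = (0 13 6 4 12 7 3 10)(9 11)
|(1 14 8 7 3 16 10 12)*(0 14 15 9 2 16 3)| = 28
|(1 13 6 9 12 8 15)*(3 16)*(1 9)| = |(1 13 6)(3 16)(8 15 9 12)| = 12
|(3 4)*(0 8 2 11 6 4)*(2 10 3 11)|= 12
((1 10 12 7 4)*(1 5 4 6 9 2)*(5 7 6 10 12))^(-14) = ((1 12 6 9 2)(4 7 10 5))^(-14) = (1 12 6 9 2)(4 10)(5 7)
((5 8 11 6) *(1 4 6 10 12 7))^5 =(1 11 4 10 6 12 5 7 8)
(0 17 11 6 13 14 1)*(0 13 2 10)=(0 17 11 6 2 10)(1 13 14)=[17, 13, 10, 3, 4, 5, 2, 7, 8, 9, 0, 6, 12, 14, 1, 15, 16, 11]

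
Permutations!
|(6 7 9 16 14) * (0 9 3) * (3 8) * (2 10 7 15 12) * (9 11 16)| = 12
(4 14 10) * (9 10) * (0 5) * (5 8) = [8, 1, 2, 3, 14, 0, 6, 7, 5, 10, 4, 11, 12, 13, 9] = (0 8 5)(4 14 9 10)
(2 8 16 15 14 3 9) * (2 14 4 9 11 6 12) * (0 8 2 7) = (0 8 16 15 4 9 14 3 11 6 12 7) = [8, 1, 2, 11, 9, 5, 12, 0, 16, 14, 10, 6, 7, 13, 3, 4, 15]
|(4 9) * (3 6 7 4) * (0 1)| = |(0 1)(3 6 7 4 9)| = 10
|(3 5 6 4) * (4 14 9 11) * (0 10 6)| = 9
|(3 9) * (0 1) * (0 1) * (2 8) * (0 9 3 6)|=|(0 9 6)(2 8)|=6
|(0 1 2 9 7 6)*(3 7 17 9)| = |(0 1 2 3 7 6)(9 17)| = 6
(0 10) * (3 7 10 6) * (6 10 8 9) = (0 10)(3 7 8 9 6) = [10, 1, 2, 7, 4, 5, 3, 8, 9, 6, 0]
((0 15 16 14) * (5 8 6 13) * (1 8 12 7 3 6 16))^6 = (16)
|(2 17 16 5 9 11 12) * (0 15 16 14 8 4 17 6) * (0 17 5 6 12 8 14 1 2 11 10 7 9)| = 12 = |(0 15 16 6 17 1 2 12 11 8 4 5)(7 9 10)|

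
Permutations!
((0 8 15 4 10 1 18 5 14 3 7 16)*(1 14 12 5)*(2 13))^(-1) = ((0 8 15 4 10 14 3 7 16)(1 18)(2 13)(5 12))^(-1) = (0 16 7 3 14 10 4 15 8)(1 18)(2 13)(5 12)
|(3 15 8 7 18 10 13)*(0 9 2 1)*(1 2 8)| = 10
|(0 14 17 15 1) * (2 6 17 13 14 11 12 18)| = |(0 11 12 18 2 6 17 15 1)(13 14)| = 18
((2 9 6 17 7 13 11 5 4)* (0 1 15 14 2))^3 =((0 1 15 14 2 9 6 17 7 13 11 5 4))^3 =(0 14 6 13 4 15 9 7 5 1 2 17 11)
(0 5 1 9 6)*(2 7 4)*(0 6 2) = [5, 9, 7, 3, 0, 1, 6, 4, 8, 2] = (0 5 1 9 2 7 4)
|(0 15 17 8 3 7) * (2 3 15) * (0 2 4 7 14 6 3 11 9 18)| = 21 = |(0 4 7 2 11 9 18)(3 14 6)(8 15 17)|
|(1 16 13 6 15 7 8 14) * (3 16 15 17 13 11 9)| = |(1 15 7 8 14)(3 16 11 9)(6 17 13)| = 60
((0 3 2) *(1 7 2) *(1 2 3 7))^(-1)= (0 2 3 7)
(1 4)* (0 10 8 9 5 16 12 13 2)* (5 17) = (0 10 8 9 17 5 16 12 13 2)(1 4) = [10, 4, 0, 3, 1, 16, 6, 7, 9, 17, 8, 11, 13, 2, 14, 15, 12, 5]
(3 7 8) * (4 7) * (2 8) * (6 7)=(2 8 3 4 6 7)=[0, 1, 8, 4, 6, 5, 7, 2, 3]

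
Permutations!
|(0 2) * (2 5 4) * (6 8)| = |(0 5 4 2)(6 8)| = 4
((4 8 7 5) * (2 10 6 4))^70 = ((2 10 6 4 8 7 5))^70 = (10)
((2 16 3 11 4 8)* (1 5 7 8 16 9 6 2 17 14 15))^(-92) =(1 15 14 17 8 7 5)(2 9 6)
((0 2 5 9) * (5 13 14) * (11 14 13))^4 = ((0 2 11 14 5 9))^4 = (0 5 11)(2 9 14)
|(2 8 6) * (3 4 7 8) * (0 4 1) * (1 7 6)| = |(0 4 6 2 3 7 8 1)| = 8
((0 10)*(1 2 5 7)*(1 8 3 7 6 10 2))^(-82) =((0 2 5 6 10)(3 7 8))^(-82) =(0 6 2 10 5)(3 8 7)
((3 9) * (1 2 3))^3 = (1 9 3 2)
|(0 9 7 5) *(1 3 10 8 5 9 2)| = 14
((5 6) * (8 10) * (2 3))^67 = (2 3)(5 6)(8 10)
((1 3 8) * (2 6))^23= (1 8 3)(2 6)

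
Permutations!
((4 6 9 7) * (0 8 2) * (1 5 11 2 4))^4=((0 8 4 6 9 7 1 5 11 2))^4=(0 9 11 4 1)(2 6 5 8 7)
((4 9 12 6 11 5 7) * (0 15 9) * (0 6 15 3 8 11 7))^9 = (15)(0 5 11 8 3)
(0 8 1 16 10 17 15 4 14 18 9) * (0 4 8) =[0, 16, 2, 3, 14, 5, 6, 7, 1, 4, 17, 11, 12, 13, 18, 8, 10, 15, 9] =(1 16 10 17 15 8)(4 14 18 9)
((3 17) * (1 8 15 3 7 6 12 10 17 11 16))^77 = (1 16 11 3 15 8)(6 10 7 12 17)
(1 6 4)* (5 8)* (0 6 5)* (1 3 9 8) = (0 6 4 3 9 8)(1 5) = [6, 5, 2, 9, 3, 1, 4, 7, 0, 8]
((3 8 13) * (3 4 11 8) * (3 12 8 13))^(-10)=(3 8 12)(4 13 11)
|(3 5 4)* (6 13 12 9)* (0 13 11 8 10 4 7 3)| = |(0 13 12 9 6 11 8 10 4)(3 5 7)| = 9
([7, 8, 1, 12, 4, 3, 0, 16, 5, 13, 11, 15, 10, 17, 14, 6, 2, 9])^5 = (0 8 11 16 3 6 1 10 7 5 15 2 12)(9 17 13)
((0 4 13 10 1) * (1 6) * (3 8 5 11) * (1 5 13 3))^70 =((0 4 3 8 13 10 6 5 11 1))^70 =(13)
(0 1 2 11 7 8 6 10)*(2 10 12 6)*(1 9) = (0 9 1 10)(2 11 7 8)(6 12) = [9, 10, 11, 3, 4, 5, 12, 8, 2, 1, 0, 7, 6]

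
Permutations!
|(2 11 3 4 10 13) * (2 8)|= 7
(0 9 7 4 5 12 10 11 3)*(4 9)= (0 4 5 12 10 11 3)(7 9)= [4, 1, 2, 0, 5, 12, 6, 9, 8, 7, 11, 3, 10]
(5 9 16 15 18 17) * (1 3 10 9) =(1 3 10 9 16 15 18 17 5) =[0, 3, 2, 10, 4, 1, 6, 7, 8, 16, 9, 11, 12, 13, 14, 18, 15, 5, 17]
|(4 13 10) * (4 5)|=|(4 13 10 5)|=4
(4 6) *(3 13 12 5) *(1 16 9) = (1 16 9)(3 13 12 5)(4 6) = [0, 16, 2, 13, 6, 3, 4, 7, 8, 1, 10, 11, 5, 12, 14, 15, 9]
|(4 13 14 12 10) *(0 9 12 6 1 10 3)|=|(0 9 12 3)(1 10 4 13 14 6)|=12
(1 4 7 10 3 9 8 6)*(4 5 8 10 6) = (1 5 8 4 7 6)(3 9 10) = [0, 5, 2, 9, 7, 8, 1, 6, 4, 10, 3]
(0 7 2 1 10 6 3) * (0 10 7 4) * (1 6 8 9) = (0 4)(1 7 2 6 3 10 8 9) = [4, 7, 6, 10, 0, 5, 3, 2, 9, 1, 8]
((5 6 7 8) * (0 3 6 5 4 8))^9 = ((0 3 6 7)(4 8))^9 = (0 3 6 7)(4 8)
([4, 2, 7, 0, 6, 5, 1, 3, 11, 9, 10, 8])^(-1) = (0 3 7 2 1 6 4)(8 11)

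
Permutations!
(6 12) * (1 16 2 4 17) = [0, 16, 4, 3, 17, 5, 12, 7, 8, 9, 10, 11, 6, 13, 14, 15, 2, 1] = (1 16 2 4 17)(6 12)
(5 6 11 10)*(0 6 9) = (0 6 11 10 5 9) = [6, 1, 2, 3, 4, 9, 11, 7, 8, 0, 5, 10]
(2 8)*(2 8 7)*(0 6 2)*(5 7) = (8)(0 6 2 5 7) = [6, 1, 5, 3, 4, 7, 2, 0, 8]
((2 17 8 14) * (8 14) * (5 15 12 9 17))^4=(2 9 5 17 15 14 12)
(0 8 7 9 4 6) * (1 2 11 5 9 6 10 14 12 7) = (0 8 1 2 11 5 9 4 10 14 12 7 6) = [8, 2, 11, 3, 10, 9, 0, 6, 1, 4, 14, 5, 7, 13, 12]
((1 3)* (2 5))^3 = (1 3)(2 5)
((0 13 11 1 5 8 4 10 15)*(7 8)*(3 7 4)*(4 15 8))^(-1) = ((0 13 11 1 5 15)(3 7 4 10 8))^(-1) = (0 15 5 1 11 13)(3 8 10 4 7)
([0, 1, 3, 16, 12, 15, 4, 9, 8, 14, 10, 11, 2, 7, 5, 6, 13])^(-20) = [0, 1, 7, 9, 16, 12, 3, 15, 8, 6, 10, 11, 13, 5, 4, 2, 14]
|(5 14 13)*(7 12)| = 6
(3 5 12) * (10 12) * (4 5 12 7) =(3 12)(4 5 10 7) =[0, 1, 2, 12, 5, 10, 6, 4, 8, 9, 7, 11, 3]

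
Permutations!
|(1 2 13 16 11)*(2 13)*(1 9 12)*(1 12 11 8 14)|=10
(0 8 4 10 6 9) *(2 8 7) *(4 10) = (0 7 2 8 10 6 9) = [7, 1, 8, 3, 4, 5, 9, 2, 10, 0, 6]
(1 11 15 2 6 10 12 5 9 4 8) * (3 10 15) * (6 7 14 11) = (1 6 15 2 7 14 11 3 10 12 5 9 4 8) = [0, 6, 7, 10, 8, 9, 15, 14, 1, 4, 12, 3, 5, 13, 11, 2]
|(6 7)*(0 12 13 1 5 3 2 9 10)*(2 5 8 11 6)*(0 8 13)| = 14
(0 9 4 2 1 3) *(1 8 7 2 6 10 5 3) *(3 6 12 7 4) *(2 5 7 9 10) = (0 10 7 5 6 2 8 4 12 9 3) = [10, 1, 8, 0, 12, 6, 2, 5, 4, 3, 7, 11, 9]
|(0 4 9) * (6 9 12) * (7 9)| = 6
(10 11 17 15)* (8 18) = [0, 1, 2, 3, 4, 5, 6, 7, 18, 9, 11, 17, 12, 13, 14, 10, 16, 15, 8] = (8 18)(10 11 17 15)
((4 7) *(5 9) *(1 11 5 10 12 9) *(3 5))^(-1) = (1 5 3 11)(4 7)(9 12 10)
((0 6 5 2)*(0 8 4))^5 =(0 4 8 2 5 6)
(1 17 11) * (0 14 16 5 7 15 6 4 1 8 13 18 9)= (0 14 16 5 7 15 6 4 1 17 11 8 13 18 9)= [14, 17, 2, 3, 1, 7, 4, 15, 13, 0, 10, 8, 12, 18, 16, 6, 5, 11, 9]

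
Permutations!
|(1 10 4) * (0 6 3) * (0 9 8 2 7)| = |(0 6 3 9 8 2 7)(1 10 4)| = 21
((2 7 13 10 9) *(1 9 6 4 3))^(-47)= ((1 9 2 7 13 10 6 4 3))^(-47)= (1 4 10 7 9 3 6 13 2)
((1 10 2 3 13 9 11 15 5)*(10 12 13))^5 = (1 15 9 12 5 11 13)(2 10 3)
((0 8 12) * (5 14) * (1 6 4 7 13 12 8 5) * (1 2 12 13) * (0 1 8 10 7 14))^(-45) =(0 5)(1 14)(2 6)(4 12)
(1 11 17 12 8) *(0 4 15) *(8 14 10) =[4, 11, 2, 3, 15, 5, 6, 7, 1, 9, 8, 17, 14, 13, 10, 0, 16, 12] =(0 4 15)(1 11 17 12 14 10 8)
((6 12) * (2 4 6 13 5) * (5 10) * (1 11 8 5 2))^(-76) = (2 6 13)(4 12 10)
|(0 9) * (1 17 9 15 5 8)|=|(0 15 5 8 1 17 9)|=7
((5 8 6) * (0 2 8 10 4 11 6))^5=((0 2 8)(4 11 6 5 10))^5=(11)(0 8 2)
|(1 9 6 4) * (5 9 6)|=6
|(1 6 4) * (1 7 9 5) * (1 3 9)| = 12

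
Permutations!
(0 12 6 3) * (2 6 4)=[12, 1, 6, 0, 2, 5, 3, 7, 8, 9, 10, 11, 4]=(0 12 4 2 6 3)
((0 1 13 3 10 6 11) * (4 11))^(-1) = (0 11 4 6 10 3 13 1) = ((0 1 13 3 10 6 4 11))^(-1)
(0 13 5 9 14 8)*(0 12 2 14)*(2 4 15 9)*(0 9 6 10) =(0 13 5 2 14 8 12 4 15 6 10) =[13, 1, 14, 3, 15, 2, 10, 7, 12, 9, 0, 11, 4, 5, 8, 6]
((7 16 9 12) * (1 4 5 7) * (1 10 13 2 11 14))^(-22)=(1 5 16 12 13 11)(2 14 4 7 9 10)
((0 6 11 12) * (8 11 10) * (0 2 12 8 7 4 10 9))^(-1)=((0 6 9)(2 12)(4 10 7)(8 11))^(-1)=(0 9 6)(2 12)(4 7 10)(8 11)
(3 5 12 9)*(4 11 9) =(3 5 12 4 11 9) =[0, 1, 2, 5, 11, 12, 6, 7, 8, 3, 10, 9, 4]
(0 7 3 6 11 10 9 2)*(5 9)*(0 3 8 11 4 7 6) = (0 6 4 7 8 11 10 5 9 2 3) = [6, 1, 3, 0, 7, 9, 4, 8, 11, 2, 5, 10]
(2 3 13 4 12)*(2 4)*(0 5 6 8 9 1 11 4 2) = [5, 11, 3, 13, 12, 6, 8, 7, 9, 1, 10, 4, 2, 0] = (0 5 6 8 9 1 11 4 12 2 3 13)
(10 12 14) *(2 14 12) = (2 14 10) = [0, 1, 14, 3, 4, 5, 6, 7, 8, 9, 2, 11, 12, 13, 10]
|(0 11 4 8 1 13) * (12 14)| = 6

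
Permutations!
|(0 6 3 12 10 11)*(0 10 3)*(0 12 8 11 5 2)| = 9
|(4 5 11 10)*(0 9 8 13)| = |(0 9 8 13)(4 5 11 10)| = 4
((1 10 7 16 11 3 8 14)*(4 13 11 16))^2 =((16)(1 10 7 4 13 11 3 8 14))^2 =(16)(1 7 13 3 14 10 4 11 8)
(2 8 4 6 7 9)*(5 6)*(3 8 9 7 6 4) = (2 9)(3 8)(4 5) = [0, 1, 9, 8, 5, 4, 6, 7, 3, 2]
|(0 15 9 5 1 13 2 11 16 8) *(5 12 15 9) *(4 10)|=22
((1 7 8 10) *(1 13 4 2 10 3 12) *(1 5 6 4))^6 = ((1 7 8 3 12 5 6 4 2 10 13))^6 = (1 6 7 4 8 2 3 10 12 13 5)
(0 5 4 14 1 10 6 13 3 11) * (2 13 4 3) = (0 5 3 11)(1 10 6 4 14)(2 13) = [5, 10, 13, 11, 14, 3, 4, 7, 8, 9, 6, 0, 12, 2, 1]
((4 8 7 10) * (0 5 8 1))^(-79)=((0 5 8 7 10 4 1))^(-79)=(0 4 7 5 1 10 8)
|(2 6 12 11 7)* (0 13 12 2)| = 10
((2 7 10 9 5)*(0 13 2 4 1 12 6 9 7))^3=((0 13 2)(1 12 6 9 5 4)(7 10))^3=(13)(1 9)(4 6)(5 12)(7 10)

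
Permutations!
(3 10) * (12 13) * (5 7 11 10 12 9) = (3 12 13 9 5 7 11 10) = [0, 1, 2, 12, 4, 7, 6, 11, 8, 5, 3, 10, 13, 9]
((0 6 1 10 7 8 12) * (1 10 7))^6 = (0 12 8 7 1 10 6)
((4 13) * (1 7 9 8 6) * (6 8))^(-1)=((1 7 9 6)(4 13))^(-1)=(1 6 9 7)(4 13)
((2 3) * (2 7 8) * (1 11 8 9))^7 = (11)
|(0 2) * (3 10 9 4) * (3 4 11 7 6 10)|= |(0 2)(6 10 9 11 7)|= 10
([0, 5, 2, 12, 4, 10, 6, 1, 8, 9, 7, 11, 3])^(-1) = (1 7 10 5)(3 12)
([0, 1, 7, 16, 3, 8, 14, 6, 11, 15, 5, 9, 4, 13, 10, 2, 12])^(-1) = [0, 1, 15, 4, 12, 10, 7, 2, 5, 11, 14, 8, 16, 13, 6, 9, 3]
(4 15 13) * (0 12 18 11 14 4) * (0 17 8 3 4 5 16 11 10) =(0 12 18 10)(3 4 15 13 17 8)(5 16 11 14) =[12, 1, 2, 4, 15, 16, 6, 7, 3, 9, 0, 14, 18, 17, 5, 13, 11, 8, 10]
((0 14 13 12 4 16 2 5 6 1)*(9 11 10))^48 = ((0 14 13 12 4 16 2 5 6 1)(9 11 10))^48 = (0 6 2 4 13)(1 5 16 12 14)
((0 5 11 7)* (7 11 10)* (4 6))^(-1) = (11)(0 7 10 5)(4 6) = ((11)(0 5 10 7)(4 6))^(-1)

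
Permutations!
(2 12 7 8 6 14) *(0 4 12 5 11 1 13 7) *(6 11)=[4, 13, 5, 3, 12, 6, 14, 8, 11, 9, 10, 1, 0, 7, 2]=(0 4 12)(1 13 7 8 11)(2 5 6 14)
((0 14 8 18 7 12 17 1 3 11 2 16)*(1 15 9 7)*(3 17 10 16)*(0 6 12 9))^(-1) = (0 15 17 1 18 8 14)(2 11 3)(6 16 10 12)(7 9)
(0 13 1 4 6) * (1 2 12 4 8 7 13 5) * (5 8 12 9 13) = (0 8 7 5 1 12 4 6)(2 9 13) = [8, 12, 9, 3, 6, 1, 0, 5, 7, 13, 10, 11, 4, 2]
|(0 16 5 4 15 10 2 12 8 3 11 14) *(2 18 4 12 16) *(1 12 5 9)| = |(0 2 16 9 1 12 8 3 11 14)(4 15 10 18)| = 20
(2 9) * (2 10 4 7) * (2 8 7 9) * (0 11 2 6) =(0 11 2 6)(4 9 10)(7 8) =[11, 1, 6, 3, 9, 5, 0, 8, 7, 10, 4, 2]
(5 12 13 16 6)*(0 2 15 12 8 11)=(0 2 15 12 13 16 6 5 8 11)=[2, 1, 15, 3, 4, 8, 5, 7, 11, 9, 10, 0, 13, 16, 14, 12, 6]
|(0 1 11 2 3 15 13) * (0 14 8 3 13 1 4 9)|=|(0 4 9)(1 11 2 13 14 8 3 15)|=24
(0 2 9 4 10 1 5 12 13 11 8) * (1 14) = (0 2 9 4 10 14 1 5 12 13 11 8) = [2, 5, 9, 3, 10, 12, 6, 7, 0, 4, 14, 8, 13, 11, 1]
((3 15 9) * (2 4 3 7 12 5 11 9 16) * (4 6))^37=((2 6 4 3 15 16)(5 11 9 7 12))^37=(2 6 4 3 15 16)(5 9 12 11 7)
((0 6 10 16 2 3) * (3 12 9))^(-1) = (0 3 9 12 2 16 10 6)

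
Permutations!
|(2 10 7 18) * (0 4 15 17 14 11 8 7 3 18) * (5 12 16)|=|(0 4 15 17 14 11 8 7)(2 10 3 18)(5 12 16)|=24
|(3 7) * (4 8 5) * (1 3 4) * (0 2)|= 6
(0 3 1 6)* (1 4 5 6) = (0 3 4 5 6) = [3, 1, 2, 4, 5, 6, 0]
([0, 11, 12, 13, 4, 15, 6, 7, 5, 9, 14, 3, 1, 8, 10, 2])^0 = [0, 1, 2, 3, 4, 5, 6, 7, 8, 9, 10, 11, 12, 13, 14, 15]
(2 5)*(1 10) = (1 10)(2 5) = [0, 10, 5, 3, 4, 2, 6, 7, 8, 9, 1]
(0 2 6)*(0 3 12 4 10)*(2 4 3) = [4, 1, 6, 12, 10, 5, 2, 7, 8, 9, 0, 11, 3] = (0 4 10)(2 6)(3 12)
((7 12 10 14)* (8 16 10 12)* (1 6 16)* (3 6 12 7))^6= ((1 12 7 8)(3 6 16 10 14))^6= (1 7)(3 6 16 10 14)(8 12)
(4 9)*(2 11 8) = [0, 1, 11, 3, 9, 5, 6, 7, 2, 4, 10, 8] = (2 11 8)(4 9)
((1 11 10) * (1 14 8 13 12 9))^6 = (1 12 8 10)(9 13 14 11)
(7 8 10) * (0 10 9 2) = [10, 1, 0, 3, 4, 5, 6, 8, 9, 2, 7] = (0 10 7 8 9 2)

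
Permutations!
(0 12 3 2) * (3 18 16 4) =(0 12 18 16 4 3 2) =[12, 1, 0, 2, 3, 5, 6, 7, 8, 9, 10, 11, 18, 13, 14, 15, 4, 17, 16]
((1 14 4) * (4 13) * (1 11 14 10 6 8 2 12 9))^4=(14)(1 2 10 12 6 9 8)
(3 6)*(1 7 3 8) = (1 7 3 6 8) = [0, 7, 2, 6, 4, 5, 8, 3, 1]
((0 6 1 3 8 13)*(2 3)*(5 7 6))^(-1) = ((0 5 7 6 1 2 3 8 13))^(-1) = (0 13 8 3 2 1 6 7 5)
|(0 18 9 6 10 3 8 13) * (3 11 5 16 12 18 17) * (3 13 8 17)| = |(0 3 17 13)(5 16 12 18 9 6 10 11)| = 8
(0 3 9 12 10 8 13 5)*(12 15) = (0 3 9 15 12 10 8 13 5) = [3, 1, 2, 9, 4, 0, 6, 7, 13, 15, 8, 11, 10, 5, 14, 12]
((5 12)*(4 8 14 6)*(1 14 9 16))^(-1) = ((1 14 6 4 8 9 16)(5 12))^(-1) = (1 16 9 8 4 6 14)(5 12)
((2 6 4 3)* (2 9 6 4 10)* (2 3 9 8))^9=((2 4 9 6 10 3 8))^9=(2 9 10 8 4 6 3)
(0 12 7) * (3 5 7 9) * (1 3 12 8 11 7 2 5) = (0 8 11 7)(1 3)(2 5)(9 12) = [8, 3, 5, 1, 4, 2, 6, 0, 11, 12, 10, 7, 9]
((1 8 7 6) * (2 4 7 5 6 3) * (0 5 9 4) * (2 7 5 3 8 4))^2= ((0 3 7 8 9 2)(1 4 5 6))^2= (0 7 9)(1 5)(2 3 8)(4 6)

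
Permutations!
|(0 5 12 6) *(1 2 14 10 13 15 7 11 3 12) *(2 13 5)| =13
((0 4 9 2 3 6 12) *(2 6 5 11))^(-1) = ((0 4 9 6 12)(2 3 5 11))^(-1) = (0 12 6 9 4)(2 11 5 3)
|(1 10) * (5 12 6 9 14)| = 10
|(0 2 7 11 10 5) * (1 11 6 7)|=6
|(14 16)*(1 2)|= 2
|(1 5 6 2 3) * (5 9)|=6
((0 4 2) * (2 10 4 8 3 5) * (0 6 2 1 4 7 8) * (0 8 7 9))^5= (0 4 3 9 1 8 10 5)(2 6)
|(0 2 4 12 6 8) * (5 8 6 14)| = |(0 2 4 12 14 5 8)| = 7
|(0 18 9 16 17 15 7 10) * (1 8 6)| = |(0 18 9 16 17 15 7 10)(1 8 6)| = 24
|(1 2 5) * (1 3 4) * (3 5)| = |(5)(1 2 3 4)| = 4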